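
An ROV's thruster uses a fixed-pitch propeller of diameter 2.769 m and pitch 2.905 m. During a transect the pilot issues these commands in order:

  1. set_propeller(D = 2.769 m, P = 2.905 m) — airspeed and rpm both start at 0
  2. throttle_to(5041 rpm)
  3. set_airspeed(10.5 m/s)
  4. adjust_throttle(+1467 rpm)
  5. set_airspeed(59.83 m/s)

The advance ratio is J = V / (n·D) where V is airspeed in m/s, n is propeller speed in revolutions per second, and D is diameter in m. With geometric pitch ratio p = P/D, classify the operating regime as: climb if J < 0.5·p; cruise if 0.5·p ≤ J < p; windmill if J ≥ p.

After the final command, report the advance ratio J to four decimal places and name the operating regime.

J = 0.1992, regime = climb

set_propeller: D = 2.769 m, P = 2.905 m (p = P/D = 1.049115); state ← (V=0, rpm=0)
throttle_to(5041): rpm ← 5041
set_airspeed(10.5): V ← 10.5 m/s
adjust_throttle(+1467): rpm ← 5041 +1467 = 6508
set_airspeed(59.83): V ← 59.83 m/s
final state: V = 59.83 m/s, rpm = 6508 → n = rpm/60 = 108.466667 rev/s
J = V / (n·D) = 59.83 / (108.466667 × 2.769) = 0.199205
regime bands: climb J<0.5246 | cruise [0.5246, 1.0491) | windmill J≥1.0491
J = 0.1992 → climb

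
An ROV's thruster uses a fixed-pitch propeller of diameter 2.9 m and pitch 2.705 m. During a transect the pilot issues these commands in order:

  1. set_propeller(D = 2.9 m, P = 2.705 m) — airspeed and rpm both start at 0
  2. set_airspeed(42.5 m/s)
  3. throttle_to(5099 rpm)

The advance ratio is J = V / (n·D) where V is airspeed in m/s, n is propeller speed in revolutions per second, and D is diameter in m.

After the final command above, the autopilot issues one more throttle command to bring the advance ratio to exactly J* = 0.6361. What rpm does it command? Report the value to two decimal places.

rpm = 1382.35

set_propeller: D = 2.9 m, P = 2.705 m (p = P/D = 0.932759); state ← (V=0, rpm=0)
set_airspeed(42.5): V ← 42.5 m/s
throttle_to(5099): rpm ← 5099
final state: V = 42.5 m/s, rpm = 5099 → n = rpm/60 = 84.983333 rev/s
target J* = 0.6361; solve J* = V/(n·D) for n: n = V/(J*·D) = 42.5/(0.6361 × 2.9) = 23.039101 rev/s
rpm = 60·n = 1382.346085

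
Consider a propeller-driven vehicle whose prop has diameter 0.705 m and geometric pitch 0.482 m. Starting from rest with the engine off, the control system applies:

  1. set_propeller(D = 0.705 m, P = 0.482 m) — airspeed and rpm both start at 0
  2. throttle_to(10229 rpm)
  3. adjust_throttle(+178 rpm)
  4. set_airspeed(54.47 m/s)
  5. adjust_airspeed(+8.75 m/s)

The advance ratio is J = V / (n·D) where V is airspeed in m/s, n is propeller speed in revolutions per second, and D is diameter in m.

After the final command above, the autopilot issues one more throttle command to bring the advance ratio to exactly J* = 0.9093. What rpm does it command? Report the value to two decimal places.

set_propeller: D = 0.705 m, P = 0.482 m (p = P/D = 0.683688); state ← (V=0, rpm=0)
throttle_to(10229): rpm ← 10229
adjust_throttle(+178): rpm ← 10229 +178 = 10407
set_airspeed(54.47): V ← 54.47 m/s
adjust_airspeed(+8.75): V ← 54.47 +8.75 = 63.22 m/s
final state: V = 63.22 m/s, rpm = 10407 → n = rpm/60 = 173.450000 rev/s
target J* = 0.9093; solve J* = V/(n·D) for n: n = V/(J*·D) = 63.22/(0.9093 × 0.705) = 98.618453 rev/s
rpm = 60·n = 5917.107150

rpm = 5917.11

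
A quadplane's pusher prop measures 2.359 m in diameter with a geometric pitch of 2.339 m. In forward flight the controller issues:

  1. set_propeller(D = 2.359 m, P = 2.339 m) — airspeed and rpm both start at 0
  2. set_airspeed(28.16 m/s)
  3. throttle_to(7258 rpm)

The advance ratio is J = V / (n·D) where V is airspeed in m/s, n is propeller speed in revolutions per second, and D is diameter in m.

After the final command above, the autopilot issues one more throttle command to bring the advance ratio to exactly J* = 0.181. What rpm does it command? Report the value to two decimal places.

set_propeller: D = 2.359 m, P = 2.339 m (p = P/D = 0.991522); state ← (V=0, rpm=0)
set_airspeed(28.16): V ← 28.16 m/s
throttle_to(7258): rpm ← 7258
final state: V = 28.16 m/s, rpm = 7258 → n = rpm/60 = 120.966667 rev/s
target J* = 0.181; solve J* = V/(n·D) for n: n = V/(J*·D) = 28.16/(0.181 × 2.359) = 65.951721 rev/s
rpm = 60·n = 3957.103277

rpm = 3957.10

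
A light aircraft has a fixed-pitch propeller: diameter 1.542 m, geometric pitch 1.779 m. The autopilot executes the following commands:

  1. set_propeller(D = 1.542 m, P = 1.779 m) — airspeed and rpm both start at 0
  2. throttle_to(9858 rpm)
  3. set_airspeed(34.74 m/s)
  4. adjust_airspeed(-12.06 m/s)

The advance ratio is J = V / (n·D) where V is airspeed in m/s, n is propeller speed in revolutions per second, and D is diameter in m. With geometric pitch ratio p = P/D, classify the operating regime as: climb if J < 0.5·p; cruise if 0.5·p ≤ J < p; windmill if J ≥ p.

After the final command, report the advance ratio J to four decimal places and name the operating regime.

J = 0.0895, regime = climb

set_propeller: D = 1.542 m, P = 1.779 m (p = P/D = 1.153696); state ← (V=0, rpm=0)
throttle_to(9858): rpm ← 9858
set_airspeed(34.74): V ← 34.74 m/s
adjust_airspeed(-12.06): V ← 34.74 -12.06 = 22.68 m/s
final state: V = 22.68 m/s, rpm = 9858 → n = rpm/60 = 164.300000 rev/s
J = V / (n·D) = 22.68 / (164.300000 × 1.542) = 0.089520
regime bands: climb J<0.5768 | cruise [0.5768, 1.1537) | windmill J≥1.1537
J = 0.0895 → climb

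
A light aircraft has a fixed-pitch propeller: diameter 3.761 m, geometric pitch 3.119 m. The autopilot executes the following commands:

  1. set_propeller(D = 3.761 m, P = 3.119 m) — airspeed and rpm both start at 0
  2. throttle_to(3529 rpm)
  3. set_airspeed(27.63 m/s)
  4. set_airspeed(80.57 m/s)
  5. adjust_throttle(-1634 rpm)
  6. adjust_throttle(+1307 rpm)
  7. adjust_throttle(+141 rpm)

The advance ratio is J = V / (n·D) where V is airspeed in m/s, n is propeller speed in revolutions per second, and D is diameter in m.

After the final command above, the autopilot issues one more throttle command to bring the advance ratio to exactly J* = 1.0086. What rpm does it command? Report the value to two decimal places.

rpm = 1274.39

set_propeller: D = 3.761 m, P = 3.119 m (p = P/D = 0.829301); state ← (V=0, rpm=0)
throttle_to(3529): rpm ← 3529
set_airspeed(27.63): V ← 27.63 m/s
set_airspeed(80.57): V ← 80.57 m/s
adjust_throttle(-1634): rpm ← 3529 -1634 = 1895
adjust_throttle(+1307): rpm ← 1895 +1307 = 3202
adjust_throttle(+141): rpm ← 3202 +141 = 3343
final state: V = 80.57 m/s, rpm = 3343 → n = rpm/60 = 55.716667 rev/s
target J* = 1.0086; solve J* = V/(n·D) for n: n = V/(J*·D) = 80.57/(1.0086 × 3.761) = 21.239831 rev/s
rpm = 60·n = 1274.389888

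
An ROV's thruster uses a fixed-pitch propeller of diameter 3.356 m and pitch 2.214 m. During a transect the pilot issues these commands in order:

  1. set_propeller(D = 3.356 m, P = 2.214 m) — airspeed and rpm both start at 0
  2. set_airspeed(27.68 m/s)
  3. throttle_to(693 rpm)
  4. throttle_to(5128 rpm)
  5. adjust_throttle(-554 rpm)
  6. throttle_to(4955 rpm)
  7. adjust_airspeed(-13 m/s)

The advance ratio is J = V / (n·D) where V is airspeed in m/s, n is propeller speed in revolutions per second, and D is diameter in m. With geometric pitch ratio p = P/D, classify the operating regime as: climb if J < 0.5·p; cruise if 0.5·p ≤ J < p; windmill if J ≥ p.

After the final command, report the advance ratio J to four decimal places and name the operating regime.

set_propeller: D = 3.356 m, P = 2.214 m (p = P/D = 0.659714); state ← (V=0, rpm=0)
set_airspeed(27.68): V ← 27.68 m/s
throttle_to(693): rpm ← 693
throttle_to(5128): rpm ← 5128
adjust_throttle(-554): rpm ← 5128 -554 = 4574
throttle_to(4955): rpm ← 4955
adjust_airspeed(-13): V ← 27.68 -13 = 14.68 m/s
final state: V = 14.68 m/s, rpm = 4955 → n = rpm/60 = 82.583333 rev/s
J = V / (n·D) = 14.68 / (82.583333 × 3.356) = 0.052968
regime bands: climb J<0.3299 | cruise [0.3299, 0.6597) | windmill J≥0.6597
J = 0.0530 → climb

J = 0.0530, regime = climb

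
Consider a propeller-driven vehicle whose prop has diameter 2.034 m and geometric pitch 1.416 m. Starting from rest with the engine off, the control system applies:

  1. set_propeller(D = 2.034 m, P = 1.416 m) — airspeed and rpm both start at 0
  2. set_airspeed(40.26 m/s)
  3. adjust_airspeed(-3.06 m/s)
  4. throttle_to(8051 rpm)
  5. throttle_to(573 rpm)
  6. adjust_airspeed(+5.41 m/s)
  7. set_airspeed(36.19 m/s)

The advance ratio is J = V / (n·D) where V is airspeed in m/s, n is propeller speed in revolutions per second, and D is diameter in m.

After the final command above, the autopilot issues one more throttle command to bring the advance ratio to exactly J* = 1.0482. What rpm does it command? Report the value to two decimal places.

set_propeller: D = 2.034 m, P = 1.416 m (p = P/D = 0.696165); state ← (V=0, rpm=0)
set_airspeed(40.26): V ← 40.26 m/s
adjust_airspeed(-3.06): V ← 40.26 -3.06 = 37.2 m/s
throttle_to(8051): rpm ← 8051
throttle_to(573): rpm ← 573
adjust_airspeed(+5.41): V ← 37.2 +5.41 = 42.61 m/s
set_airspeed(36.19): V ← 36.19 m/s
final state: V = 36.19 m/s, rpm = 573 → n = rpm/60 = 9.550000 rev/s
target J* = 1.0482; solve J* = V/(n·D) for n: n = V/(J*·D) = 36.19/(1.0482 × 2.034) = 16.974363 rev/s
rpm = 60·n = 1018.461765

rpm = 1018.46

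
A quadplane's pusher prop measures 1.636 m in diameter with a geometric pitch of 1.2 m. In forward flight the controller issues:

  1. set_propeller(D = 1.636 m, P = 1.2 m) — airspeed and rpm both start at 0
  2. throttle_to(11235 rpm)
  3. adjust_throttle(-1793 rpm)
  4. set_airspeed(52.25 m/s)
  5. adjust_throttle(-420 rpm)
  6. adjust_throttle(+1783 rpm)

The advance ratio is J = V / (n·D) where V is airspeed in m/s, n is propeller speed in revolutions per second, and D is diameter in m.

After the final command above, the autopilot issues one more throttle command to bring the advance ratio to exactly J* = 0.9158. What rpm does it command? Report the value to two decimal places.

set_propeller: D = 1.636 m, P = 1.2 m (p = P/D = 0.733496); state ← (V=0, rpm=0)
throttle_to(11235): rpm ← 11235
adjust_throttle(-1793): rpm ← 11235 -1793 = 9442
set_airspeed(52.25): V ← 52.25 m/s
adjust_throttle(-420): rpm ← 9442 -420 = 9022
adjust_throttle(+1783): rpm ← 9022 +1783 = 10805
final state: V = 52.25 m/s, rpm = 10805 → n = rpm/60 = 180.083333 rev/s
target J* = 0.9158; solve J* = V/(n·D) for n: n = V/(J*·D) = 52.25/(0.9158 × 1.636) = 34.874048 rev/s
rpm = 60·n = 2092.442857

rpm = 2092.44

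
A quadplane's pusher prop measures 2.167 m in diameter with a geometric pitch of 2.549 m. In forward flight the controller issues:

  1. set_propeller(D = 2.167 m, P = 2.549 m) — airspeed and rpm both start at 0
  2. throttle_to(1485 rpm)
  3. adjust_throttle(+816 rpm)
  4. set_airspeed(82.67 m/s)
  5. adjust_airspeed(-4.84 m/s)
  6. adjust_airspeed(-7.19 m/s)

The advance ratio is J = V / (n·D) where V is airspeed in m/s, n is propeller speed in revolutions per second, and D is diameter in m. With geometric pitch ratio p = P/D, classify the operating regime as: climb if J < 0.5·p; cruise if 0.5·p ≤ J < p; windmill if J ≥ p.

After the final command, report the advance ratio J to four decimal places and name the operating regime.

set_propeller: D = 2.167 m, P = 2.549 m (p = P/D = 1.176281); state ← (V=0, rpm=0)
throttle_to(1485): rpm ← 1485
adjust_throttle(+816): rpm ← 1485 +816 = 2301
set_airspeed(82.67): V ← 82.67 m/s
adjust_airspeed(-4.84): V ← 82.67 -4.84 = 77.83 m/s
adjust_airspeed(-7.19): V ← 77.83 -7.19 = 70.64 m/s
final state: V = 70.64 m/s, rpm = 2301 → n = rpm/60 = 38.350000 rev/s
J = V / (n·D) = 70.64 / (38.350000 × 2.167) = 0.850015
regime bands: climb J<0.5881 | cruise [0.5881, 1.1763) | windmill J≥1.1763
J = 0.8500 → cruise

J = 0.8500, regime = cruise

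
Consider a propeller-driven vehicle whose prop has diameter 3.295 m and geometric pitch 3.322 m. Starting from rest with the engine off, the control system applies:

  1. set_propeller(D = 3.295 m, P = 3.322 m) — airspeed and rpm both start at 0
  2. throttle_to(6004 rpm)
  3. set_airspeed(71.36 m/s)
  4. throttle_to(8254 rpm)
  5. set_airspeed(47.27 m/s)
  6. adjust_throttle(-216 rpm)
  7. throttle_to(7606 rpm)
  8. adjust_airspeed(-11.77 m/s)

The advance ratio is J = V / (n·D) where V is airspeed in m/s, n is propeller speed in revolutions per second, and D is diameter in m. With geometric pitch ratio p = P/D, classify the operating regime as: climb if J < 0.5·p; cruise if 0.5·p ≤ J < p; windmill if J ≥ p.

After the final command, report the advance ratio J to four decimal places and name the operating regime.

J = 0.0850, regime = climb

set_propeller: D = 3.295 m, P = 3.322 m (p = P/D = 1.008194); state ← (V=0, rpm=0)
throttle_to(6004): rpm ← 6004
set_airspeed(71.36): V ← 71.36 m/s
throttle_to(8254): rpm ← 8254
set_airspeed(47.27): V ← 47.27 m/s
adjust_throttle(-216): rpm ← 8254 -216 = 8038
throttle_to(7606): rpm ← 7606
adjust_airspeed(-11.77): V ← 47.27 -11.77 = 35.5 m/s
final state: V = 35.5 m/s, rpm = 7606 → n = rpm/60 = 126.766667 rev/s
J = V / (n·D) = 35.5 / (126.766667 × 3.295) = 0.084990
regime bands: climb J<0.5041 | cruise [0.5041, 1.0082) | windmill J≥1.0082
J = 0.0850 → climb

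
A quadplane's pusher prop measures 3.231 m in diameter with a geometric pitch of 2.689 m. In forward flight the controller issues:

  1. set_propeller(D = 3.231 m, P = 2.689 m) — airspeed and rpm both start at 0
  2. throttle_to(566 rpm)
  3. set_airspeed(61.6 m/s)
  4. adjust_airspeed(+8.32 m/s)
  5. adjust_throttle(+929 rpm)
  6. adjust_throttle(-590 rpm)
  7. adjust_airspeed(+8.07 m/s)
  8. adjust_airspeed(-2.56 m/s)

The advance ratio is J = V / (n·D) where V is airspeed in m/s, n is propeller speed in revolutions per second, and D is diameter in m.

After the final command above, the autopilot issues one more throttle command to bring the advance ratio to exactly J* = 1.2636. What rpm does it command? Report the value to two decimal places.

rpm = 1108.53

set_propeller: D = 3.231 m, P = 2.689 m (p = P/D = 0.832250); state ← (V=0, rpm=0)
throttle_to(566): rpm ← 566
set_airspeed(61.6): V ← 61.6 m/s
adjust_airspeed(+8.32): V ← 61.6 +8.32 = 69.92 m/s
adjust_throttle(+929): rpm ← 566 +929 = 1495
adjust_throttle(-590): rpm ← 1495 -590 = 905
adjust_airspeed(+8.07): V ← 69.92 +8.07 = 77.99 m/s
adjust_airspeed(-2.56): V ← 77.99 -2.56 = 75.43 m/s
final state: V = 75.43 m/s, rpm = 905 → n = rpm/60 = 15.083333 rev/s
target J* = 1.2636; solve J* = V/(n·D) for n: n = V/(J*·D) = 75.43/(1.2636 × 3.231) = 18.475557 rev/s
rpm = 60·n = 1108.533400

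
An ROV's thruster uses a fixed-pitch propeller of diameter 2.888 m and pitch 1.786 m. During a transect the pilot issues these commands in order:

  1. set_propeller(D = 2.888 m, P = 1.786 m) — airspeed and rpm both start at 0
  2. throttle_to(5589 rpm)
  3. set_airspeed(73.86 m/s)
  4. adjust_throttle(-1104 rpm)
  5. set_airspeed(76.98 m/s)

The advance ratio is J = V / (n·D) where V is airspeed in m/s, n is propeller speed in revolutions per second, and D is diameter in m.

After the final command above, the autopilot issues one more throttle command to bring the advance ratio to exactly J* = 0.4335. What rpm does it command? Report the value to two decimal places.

rpm = 3689.29

set_propeller: D = 2.888 m, P = 1.786 m (p = P/D = 0.618421); state ← (V=0, rpm=0)
throttle_to(5589): rpm ← 5589
set_airspeed(73.86): V ← 73.86 m/s
adjust_throttle(-1104): rpm ← 5589 -1104 = 4485
set_airspeed(76.98): V ← 76.98 m/s
final state: V = 76.98 m/s, rpm = 4485 → n = rpm/60 = 74.750000 rev/s
target J* = 0.4335; solve J* = V/(n·D) for n: n = V/(J*·D) = 76.98/(0.4335 × 2.888) = 61.488177 rev/s
rpm = 60·n = 3689.290610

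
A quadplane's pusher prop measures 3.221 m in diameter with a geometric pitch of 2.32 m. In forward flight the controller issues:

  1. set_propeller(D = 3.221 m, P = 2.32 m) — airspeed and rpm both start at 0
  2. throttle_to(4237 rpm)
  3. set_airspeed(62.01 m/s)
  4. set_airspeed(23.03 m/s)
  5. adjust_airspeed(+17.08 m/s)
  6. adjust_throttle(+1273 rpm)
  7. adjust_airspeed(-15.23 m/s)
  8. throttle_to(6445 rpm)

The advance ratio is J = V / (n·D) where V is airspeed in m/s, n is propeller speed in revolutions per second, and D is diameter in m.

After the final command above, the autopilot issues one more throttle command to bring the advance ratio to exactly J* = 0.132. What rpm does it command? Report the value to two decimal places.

rpm = 3511.05

set_propeller: D = 3.221 m, P = 2.32 m (p = P/D = 0.720273); state ← (V=0, rpm=0)
throttle_to(4237): rpm ← 4237
set_airspeed(62.01): V ← 62.01 m/s
set_airspeed(23.03): V ← 23.03 m/s
adjust_airspeed(+17.08): V ← 23.03 +17.08 = 40.11 m/s
adjust_throttle(+1273): rpm ← 4237 +1273 = 5510
adjust_airspeed(-15.23): V ← 40.11 -15.23 = 24.88 m/s
throttle_to(6445): rpm ← 6445
final state: V = 24.88 m/s, rpm = 6445 → n = rpm/60 = 107.416667 rev/s
target J* = 0.132; solve J* = V/(n·D) for n: n = V/(J*·D) = 24.88/(0.132 × 3.221) = 58.517494 rev/s
rpm = 60·n = 3511.049646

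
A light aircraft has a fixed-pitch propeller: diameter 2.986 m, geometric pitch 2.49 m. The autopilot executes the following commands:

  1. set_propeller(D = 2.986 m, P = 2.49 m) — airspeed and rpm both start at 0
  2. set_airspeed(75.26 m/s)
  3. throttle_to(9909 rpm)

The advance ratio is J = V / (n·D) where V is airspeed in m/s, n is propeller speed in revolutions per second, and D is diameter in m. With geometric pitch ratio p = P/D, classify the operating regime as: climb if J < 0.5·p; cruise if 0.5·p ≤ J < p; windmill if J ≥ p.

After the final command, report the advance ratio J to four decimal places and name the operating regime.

J = 0.1526, regime = climb

set_propeller: D = 2.986 m, P = 2.49 m (p = P/D = 0.833891); state ← (V=0, rpm=0)
set_airspeed(75.26): V ← 75.26 m/s
throttle_to(9909): rpm ← 9909
final state: V = 75.26 m/s, rpm = 9909 → n = rpm/60 = 165.150000 rev/s
J = V / (n·D) = 75.26 / (165.150000 × 2.986) = 0.152615
regime bands: climb J<0.4169 | cruise [0.4169, 0.8339) | windmill J≥0.8339
J = 0.1526 → climb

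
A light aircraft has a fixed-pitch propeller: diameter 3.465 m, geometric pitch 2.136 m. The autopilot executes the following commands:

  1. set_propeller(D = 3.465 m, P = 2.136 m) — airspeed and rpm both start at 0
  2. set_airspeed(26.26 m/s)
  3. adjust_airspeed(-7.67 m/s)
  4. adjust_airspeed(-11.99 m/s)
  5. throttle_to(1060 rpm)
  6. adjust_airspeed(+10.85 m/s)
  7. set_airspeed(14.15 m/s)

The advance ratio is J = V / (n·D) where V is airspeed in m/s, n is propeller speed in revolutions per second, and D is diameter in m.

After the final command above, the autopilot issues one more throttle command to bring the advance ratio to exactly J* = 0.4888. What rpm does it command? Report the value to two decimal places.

set_propeller: D = 3.465 m, P = 2.136 m (p = P/D = 0.616450); state ← (V=0, rpm=0)
set_airspeed(26.26): V ← 26.26 m/s
adjust_airspeed(-7.67): V ← 26.26 -7.67 = 18.59 m/s
adjust_airspeed(-11.99): V ← 18.59 -11.99 = 6.6 m/s
throttle_to(1060): rpm ← 1060
adjust_airspeed(+10.85): V ← 6.6 +10.85 = 17.45 m/s
set_airspeed(14.15): V ← 14.15 m/s
final state: V = 14.15 m/s, rpm = 1060 → n = rpm/60 = 17.666667 rev/s
target J* = 0.4888; solve J* = V/(n·D) for n: n = V/(J*·D) = 14.15/(0.4888 × 3.465) = 8.354530 rev/s
rpm = 60·n = 501.271778

rpm = 501.27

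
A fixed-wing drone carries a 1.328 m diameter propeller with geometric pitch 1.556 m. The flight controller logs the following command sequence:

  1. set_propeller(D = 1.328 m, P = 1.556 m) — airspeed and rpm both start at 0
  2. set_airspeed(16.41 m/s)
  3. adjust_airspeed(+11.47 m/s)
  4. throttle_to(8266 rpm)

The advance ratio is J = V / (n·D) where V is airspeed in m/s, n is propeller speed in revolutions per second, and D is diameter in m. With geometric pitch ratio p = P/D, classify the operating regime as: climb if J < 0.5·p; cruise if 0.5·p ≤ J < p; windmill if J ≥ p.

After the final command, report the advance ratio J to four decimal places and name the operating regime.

J = 0.1524, regime = climb

set_propeller: D = 1.328 m, P = 1.556 m (p = P/D = 1.171687); state ← (V=0, rpm=0)
set_airspeed(16.41): V ← 16.41 m/s
adjust_airspeed(+11.47): V ← 16.41 +11.47 = 27.88 m/s
throttle_to(8266): rpm ← 8266
final state: V = 27.88 m/s, rpm = 8266 → n = rpm/60 = 137.766667 rev/s
J = V / (n·D) = 27.88 / (137.766667 × 1.328) = 0.152388
regime bands: climb J<0.5858 | cruise [0.5858, 1.1717) | windmill J≥1.1717
J = 0.1524 → climb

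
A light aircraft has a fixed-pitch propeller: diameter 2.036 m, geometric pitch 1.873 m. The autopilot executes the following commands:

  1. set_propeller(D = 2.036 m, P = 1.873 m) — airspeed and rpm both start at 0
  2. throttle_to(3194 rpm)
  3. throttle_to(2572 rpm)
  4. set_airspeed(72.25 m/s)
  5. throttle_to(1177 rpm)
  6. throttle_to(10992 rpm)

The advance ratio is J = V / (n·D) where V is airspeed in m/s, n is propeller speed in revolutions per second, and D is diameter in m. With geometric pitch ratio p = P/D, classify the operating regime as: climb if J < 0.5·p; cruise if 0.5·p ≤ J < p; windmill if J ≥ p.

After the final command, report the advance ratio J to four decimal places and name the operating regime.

J = 0.1937, regime = climb

set_propeller: D = 2.036 m, P = 1.873 m (p = P/D = 0.919941); state ← (V=0, rpm=0)
throttle_to(3194): rpm ← 3194
throttle_to(2572): rpm ← 2572
set_airspeed(72.25): V ← 72.25 m/s
throttle_to(1177): rpm ← 1177
throttle_to(10992): rpm ← 10992
final state: V = 72.25 m/s, rpm = 10992 → n = rpm/60 = 183.200000 rev/s
J = V / (n·D) = 72.25 / (183.200000 × 2.036) = 0.193702
regime bands: climb J<0.4600 | cruise [0.4600, 0.9199) | windmill J≥0.9199
J = 0.1937 → climb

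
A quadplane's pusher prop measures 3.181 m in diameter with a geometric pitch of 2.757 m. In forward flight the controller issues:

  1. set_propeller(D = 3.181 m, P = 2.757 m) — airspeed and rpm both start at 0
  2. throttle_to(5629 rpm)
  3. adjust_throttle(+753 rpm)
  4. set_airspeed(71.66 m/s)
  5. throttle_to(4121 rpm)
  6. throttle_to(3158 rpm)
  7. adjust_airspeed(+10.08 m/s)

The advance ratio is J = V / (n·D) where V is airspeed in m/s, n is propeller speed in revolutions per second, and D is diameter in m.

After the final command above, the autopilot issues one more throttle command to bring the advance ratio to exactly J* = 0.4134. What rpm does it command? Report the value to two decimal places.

rpm = 3729.51

set_propeller: D = 3.181 m, P = 2.757 m (p = P/D = 0.866709); state ← (V=0, rpm=0)
throttle_to(5629): rpm ← 5629
adjust_throttle(+753): rpm ← 5629 +753 = 6382
set_airspeed(71.66): V ← 71.66 m/s
throttle_to(4121): rpm ← 4121
throttle_to(3158): rpm ← 3158
adjust_airspeed(+10.08): V ← 71.66 +10.08 = 81.74 m/s
final state: V = 81.74 m/s, rpm = 3158 → n = rpm/60 = 52.633333 rev/s
target J* = 0.4134; solve J* = V/(n·D) for n: n = V/(J*·D) = 81.74/(0.4134 × 3.181) = 62.158495 rev/s
rpm = 60·n = 3729.509711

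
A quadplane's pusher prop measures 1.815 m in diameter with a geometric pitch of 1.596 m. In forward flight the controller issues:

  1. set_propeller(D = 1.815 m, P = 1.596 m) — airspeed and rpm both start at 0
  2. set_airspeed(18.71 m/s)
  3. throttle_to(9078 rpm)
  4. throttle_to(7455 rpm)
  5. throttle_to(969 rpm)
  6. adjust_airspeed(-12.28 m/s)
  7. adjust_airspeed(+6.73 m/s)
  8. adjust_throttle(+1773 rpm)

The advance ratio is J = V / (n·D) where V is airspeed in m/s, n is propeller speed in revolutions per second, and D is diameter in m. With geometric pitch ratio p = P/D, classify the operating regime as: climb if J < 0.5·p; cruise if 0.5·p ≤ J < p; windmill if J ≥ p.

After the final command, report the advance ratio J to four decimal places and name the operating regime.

J = 0.1587, regime = climb

set_propeller: D = 1.815 m, P = 1.596 m (p = P/D = 0.879339); state ← (V=0, rpm=0)
set_airspeed(18.71): V ← 18.71 m/s
throttle_to(9078): rpm ← 9078
throttle_to(7455): rpm ← 7455
throttle_to(969): rpm ← 969
adjust_airspeed(-12.28): V ← 18.71 -12.28 = 6.43 m/s
adjust_airspeed(+6.73): V ← 6.43 +6.73 = 13.16 m/s
adjust_throttle(+1773): rpm ← 969 +1773 = 2742
final state: V = 13.16 m/s, rpm = 2742 → n = rpm/60 = 45.700000 rev/s
J = V / (n·D) = 13.16 / (45.700000 × 1.815) = 0.158658
regime bands: climb J<0.4397 | cruise [0.4397, 0.8793) | windmill J≥0.8793
J = 0.1587 → climb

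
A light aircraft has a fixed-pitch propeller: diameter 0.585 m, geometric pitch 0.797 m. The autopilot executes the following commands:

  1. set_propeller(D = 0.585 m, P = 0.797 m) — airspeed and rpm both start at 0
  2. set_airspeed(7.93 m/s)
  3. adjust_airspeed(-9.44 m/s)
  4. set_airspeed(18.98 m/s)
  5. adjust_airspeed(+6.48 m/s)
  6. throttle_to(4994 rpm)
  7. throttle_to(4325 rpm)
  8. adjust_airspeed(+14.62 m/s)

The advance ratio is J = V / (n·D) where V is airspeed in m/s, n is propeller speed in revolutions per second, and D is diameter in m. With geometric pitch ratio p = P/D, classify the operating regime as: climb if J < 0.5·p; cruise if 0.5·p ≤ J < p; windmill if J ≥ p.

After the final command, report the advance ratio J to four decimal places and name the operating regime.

set_propeller: D = 0.585 m, P = 0.797 m (p = P/D = 1.362393); state ← (V=0, rpm=0)
set_airspeed(7.93): V ← 7.93 m/s
adjust_airspeed(-9.44): V ← 7.93 -9.44 = -1.51 m/s
set_airspeed(18.98): V ← 18.98 m/s
adjust_airspeed(+6.48): V ← 18.98 +6.48 = 25.46 m/s
throttle_to(4994): rpm ← 4994
throttle_to(4325): rpm ← 4325
adjust_airspeed(+14.62): V ← 25.46 +14.62 = 40.08 m/s
final state: V = 40.08 m/s, rpm = 4325 → n = rpm/60 = 72.083333 rev/s
J = V / (n·D) = 40.08 / (72.083333 × 0.585) = 0.950467
regime bands: climb J<0.6812 | cruise [0.6812, 1.3624) | windmill J≥1.3624
J = 0.9505 → cruise

J = 0.9505, regime = cruise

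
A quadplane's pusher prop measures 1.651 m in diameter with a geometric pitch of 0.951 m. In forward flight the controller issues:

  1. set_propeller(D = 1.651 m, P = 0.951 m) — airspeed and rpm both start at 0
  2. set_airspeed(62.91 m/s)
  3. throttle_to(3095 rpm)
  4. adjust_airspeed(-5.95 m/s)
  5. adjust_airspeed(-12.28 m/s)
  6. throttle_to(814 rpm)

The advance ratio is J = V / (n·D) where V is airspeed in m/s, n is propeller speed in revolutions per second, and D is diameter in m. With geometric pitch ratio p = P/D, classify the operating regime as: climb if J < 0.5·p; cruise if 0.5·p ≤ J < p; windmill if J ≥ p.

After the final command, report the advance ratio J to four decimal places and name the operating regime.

set_propeller: D = 1.651 m, P = 0.951 m (p = P/D = 0.576015); state ← (V=0, rpm=0)
set_airspeed(62.91): V ← 62.91 m/s
throttle_to(3095): rpm ← 3095
adjust_airspeed(-5.95): V ← 62.91 -5.95 = 56.96 m/s
adjust_airspeed(-12.28): V ← 56.96 -12.28 = 44.68 m/s
throttle_to(814): rpm ← 814
final state: V = 44.68 m/s, rpm = 814 → n = rpm/60 = 13.566667 rev/s
J = V / (n·D) = 44.68 / (13.566667 × 1.651) = 1.994770
regime bands: climb J<0.2880 | cruise [0.2880, 0.5760) | windmill J≥0.5760
J = 1.9948 → windmill

J = 1.9948, regime = windmill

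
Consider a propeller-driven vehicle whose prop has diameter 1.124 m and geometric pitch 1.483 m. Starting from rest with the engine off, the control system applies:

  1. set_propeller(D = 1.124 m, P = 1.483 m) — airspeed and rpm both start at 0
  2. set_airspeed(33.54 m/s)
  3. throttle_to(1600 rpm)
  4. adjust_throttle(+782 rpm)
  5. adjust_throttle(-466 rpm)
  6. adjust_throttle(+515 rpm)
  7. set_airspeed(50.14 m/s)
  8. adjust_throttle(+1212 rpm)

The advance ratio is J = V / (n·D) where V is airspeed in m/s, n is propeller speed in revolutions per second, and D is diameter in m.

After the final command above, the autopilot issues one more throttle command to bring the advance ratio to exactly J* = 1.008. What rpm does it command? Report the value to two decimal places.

set_propeller: D = 1.124 m, P = 1.483 m (p = P/D = 1.319395); state ← (V=0, rpm=0)
set_airspeed(33.54): V ← 33.54 m/s
throttle_to(1600): rpm ← 1600
adjust_throttle(+782): rpm ← 1600 +782 = 2382
adjust_throttle(-466): rpm ← 2382 -466 = 1916
adjust_throttle(+515): rpm ← 1916 +515 = 2431
set_airspeed(50.14): V ← 50.14 m/s
adjust_throttle(+1212): rpm ← 2431 +1212 = 3643
final state: V = 50.14 m/s, rpm = 3643 → n = rpm/60 = 60.716667 rev/s
target J* = 1.008; solve J* = V/(n·D) for n: n = V/(J*·D) = 50.14/(1.008 × 1.124) = 44.254505 rev/s
rpm = 60·n = 2655.270293

rpm = 2655.27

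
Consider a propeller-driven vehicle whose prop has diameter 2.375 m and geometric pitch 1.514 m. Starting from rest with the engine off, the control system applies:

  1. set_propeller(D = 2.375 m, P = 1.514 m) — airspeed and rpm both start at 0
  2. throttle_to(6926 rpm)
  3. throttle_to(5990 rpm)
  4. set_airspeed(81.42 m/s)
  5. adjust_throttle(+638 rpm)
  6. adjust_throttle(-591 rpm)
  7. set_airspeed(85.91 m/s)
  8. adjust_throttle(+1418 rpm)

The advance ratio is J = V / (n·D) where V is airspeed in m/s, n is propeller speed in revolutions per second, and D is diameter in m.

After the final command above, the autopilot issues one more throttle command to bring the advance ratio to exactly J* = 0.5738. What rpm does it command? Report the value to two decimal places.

rpm = 3782.43

set_propeller: D = 2.375 m, P = 1.514 m (p = P/D = 0.637474); state ← (V=0, rpm=0)
throttle_to(6926): rpm ← 6926
throttle_to(5990): rpm ← 5990
set_airspeed(81.42): V ← 81.42 m/s
adjust_throttle(+638): rpm ← 5990 +638 = 6628
adjust_throttle(-591): rpm ← 6628 -591 = 6037
set_airspeed(85.91): V ← 85.91 m/s
adjust_throttle(+1418): rpm ← 6037 +1418 = 7455
final state: V = 85.91 m/s, rpm = 7455 → n = rpm/60 = 124.250000 rev/s
target J* = 0.5738; solve J* = V/(n·D) for n: n = V/(J*·D) = 85.91/(0.5738 × 2.375) = 63.040487 rev/s
rpm = 60·n = 3782.429234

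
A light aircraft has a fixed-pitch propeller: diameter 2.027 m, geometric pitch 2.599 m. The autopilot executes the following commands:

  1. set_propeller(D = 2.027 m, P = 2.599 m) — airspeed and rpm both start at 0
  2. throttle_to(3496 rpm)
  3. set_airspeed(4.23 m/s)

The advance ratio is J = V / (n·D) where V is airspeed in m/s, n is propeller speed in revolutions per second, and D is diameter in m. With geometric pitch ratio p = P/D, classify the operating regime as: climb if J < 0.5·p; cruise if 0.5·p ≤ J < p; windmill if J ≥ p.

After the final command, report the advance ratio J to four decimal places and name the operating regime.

J = 0.0358, regime = climb

set_propeller: D = 2.027 m, P = 2.599 m (p = P/D = 1.282190); state ← (V=0, rpm=0)
throttle_to(3496): rpm ← 3496
set_airspeed(4.23): V ← 4.23 m/s
final state: V = 4.23 m/s, rpm = 3496 → n = rpm/60 = 58.266667 rev/s
J = V / (n·D) = 4.23 / (58.266667 × 2.027) = 0.035815
regime bands: climb J<0.6411 | cruise [0.6411, 1.2822) | windmill J≥1.2822
J = 0.0358 → climb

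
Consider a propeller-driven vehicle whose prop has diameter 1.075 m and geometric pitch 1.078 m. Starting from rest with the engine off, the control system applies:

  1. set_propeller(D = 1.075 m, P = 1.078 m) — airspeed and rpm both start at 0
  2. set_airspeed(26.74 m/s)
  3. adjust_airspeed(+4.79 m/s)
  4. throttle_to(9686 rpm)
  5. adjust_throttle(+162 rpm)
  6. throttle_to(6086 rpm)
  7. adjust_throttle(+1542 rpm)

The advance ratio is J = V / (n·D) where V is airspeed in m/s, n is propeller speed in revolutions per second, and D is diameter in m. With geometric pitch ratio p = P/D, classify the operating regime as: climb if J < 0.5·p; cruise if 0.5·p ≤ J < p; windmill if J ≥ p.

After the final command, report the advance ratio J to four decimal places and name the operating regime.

J = 0.2307, regime = climb

set_propeller: D = 1.075 m, P = 1.078 m (p = P/D = 1.002791); state ← (V=0, rpm=0)
set_airspeed(26.74): V ← 26.74 m/s
adjust_airspeed(+4.79): V ← 26.74 +4.79 = 31.53 m/s
throttle_to(9686): rpm ← 9686
adjust_throttle(+162): rpm ← 9686 +162 = 9848
throttle_to(6086): rpm ← 6086
adjust_throttle(+1542): rpm ← 6086 +1542 = 7628
final state: V = 31.53 m/s, rpm = 7628 → n = rpm/60 = 127.133333 rev/s
J = V / (n·D) = 31.53 / (127.133333 × 1.075) = 0.230705
regime bands: climb J<0.5014 | cruise [0.5014, 1.0028) | windmill J≥1.0028
J = 0.2307 → climb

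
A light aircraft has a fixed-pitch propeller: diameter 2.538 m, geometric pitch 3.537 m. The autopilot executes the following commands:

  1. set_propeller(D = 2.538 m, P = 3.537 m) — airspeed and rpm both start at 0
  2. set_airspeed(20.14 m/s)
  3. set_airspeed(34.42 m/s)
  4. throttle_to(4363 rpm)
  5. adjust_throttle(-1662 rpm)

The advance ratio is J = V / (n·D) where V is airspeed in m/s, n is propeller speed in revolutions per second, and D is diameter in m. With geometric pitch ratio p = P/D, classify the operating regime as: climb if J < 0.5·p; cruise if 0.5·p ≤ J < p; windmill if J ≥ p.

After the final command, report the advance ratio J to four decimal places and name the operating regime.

set_propeller: D = 2.538 m, P = 3.537 m (p = P/D = 1.393617); state ← (V=0, rpm=0)
set_airspeed(20.14): V ← 20.14 m/s
set_airspeed(34.42): V ← 34.42 m/s
throttle_to(4363): rpm ← 4363
adjust_throttle(-1662): rpm ← 4363 -1662 = 2701
final state: V = 34.42 m/s, rpm = 2701 → n = rpm/60 = 45.016667 rev/s
J = V / (n·D) = 34.42 / (45.016667 × 2.538) = 0.301263
regime bands: climb J<0.6968 | cruise [0.6968, 1.3936) | windmill J≥1.3936
J = 0.3013 → climb

J = 0.3013, regime = climb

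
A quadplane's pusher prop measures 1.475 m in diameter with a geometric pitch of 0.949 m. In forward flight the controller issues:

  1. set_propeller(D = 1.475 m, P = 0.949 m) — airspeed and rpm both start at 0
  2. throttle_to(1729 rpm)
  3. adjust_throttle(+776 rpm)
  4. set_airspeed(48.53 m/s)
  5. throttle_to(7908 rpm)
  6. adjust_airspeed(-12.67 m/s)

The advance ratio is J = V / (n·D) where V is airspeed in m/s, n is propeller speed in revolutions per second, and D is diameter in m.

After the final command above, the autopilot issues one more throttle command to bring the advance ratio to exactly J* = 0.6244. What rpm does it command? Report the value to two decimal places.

set_propeller: D = 1.475 m, P = 0.949 m (p = P/D = 0.643390); state ← (V=0, rpm=0)
throttle_to(1729): rpm ← 1729
adjust_throttle(+776): rpm ← 1729 +776 = 2505
set_airspeed(48.53): V ← 48.53 m/s
throttle_to(7908): rpm ← 7908
adjust_airspeed(-12.67): V ← 48.53 -12.67 = 35.86 m/s
final state: V = 35.86 m/s, rpm = 7908 → n = rpm/60 = 131.800000 rev/s
target J* = 0.6244; solve J* = V/(n·D) for n: n = V/(J*·D) = 35.86/(0.6244 × 1.475) = 38.936362 rev/s
rpm = 60·n = 2336.181717

rpm = 2336.18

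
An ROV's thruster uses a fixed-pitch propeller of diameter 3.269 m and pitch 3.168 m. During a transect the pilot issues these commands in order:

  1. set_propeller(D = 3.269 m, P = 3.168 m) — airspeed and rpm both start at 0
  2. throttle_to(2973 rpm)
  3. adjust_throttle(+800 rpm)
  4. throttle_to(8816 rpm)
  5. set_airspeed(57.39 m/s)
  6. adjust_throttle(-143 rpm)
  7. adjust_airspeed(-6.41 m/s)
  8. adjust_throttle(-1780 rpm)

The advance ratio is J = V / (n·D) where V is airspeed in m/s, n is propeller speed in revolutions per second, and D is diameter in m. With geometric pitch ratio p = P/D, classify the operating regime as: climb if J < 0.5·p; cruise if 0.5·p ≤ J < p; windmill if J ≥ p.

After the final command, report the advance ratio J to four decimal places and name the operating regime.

set_propeller: D = 3.269 m, P = 3.168 m (p = P/D = 0.969104); state ← (V=0, rpm=0)
throttle_to(2973): rpm ← 2973
adjust_throttle(+800): rpm ← 2973 +800 = 3773
throttle_to(8816): rpm ← 8816
set_airspeed(57.39): V ← 57.39 m/s
adjust_throttle(-143): rpm ← 8816 -143 = 8673
adjust_airspeed(-6.41): V ← 57.39 -6.41 = 50.98 m/s
adjust_throttle(-1780): rpm ← 8673 -1780 = 6893
final state: V = 50.98 m/s, rpm = 6893 → n = rpm/60 = 114.883333 rev/s
J = V / (n·D) = 50.98 / (114.883333 × 3.269) = 0.135746
regime bands: climb J<0.4846 | cruise [0.4846, 0.9691) | windmill J≥0.9691
J = 0.1357 → climb

J = 0.1357, regime = climb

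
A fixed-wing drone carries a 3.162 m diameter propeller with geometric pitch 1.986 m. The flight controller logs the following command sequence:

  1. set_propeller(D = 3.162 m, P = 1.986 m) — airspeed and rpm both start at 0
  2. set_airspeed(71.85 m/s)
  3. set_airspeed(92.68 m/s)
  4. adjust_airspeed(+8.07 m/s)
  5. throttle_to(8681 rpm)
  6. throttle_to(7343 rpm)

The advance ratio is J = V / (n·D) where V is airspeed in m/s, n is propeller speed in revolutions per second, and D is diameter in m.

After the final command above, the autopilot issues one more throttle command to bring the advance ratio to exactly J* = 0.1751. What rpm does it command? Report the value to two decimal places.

set_propeller: D = 3.162 m, P = 1.986 m (p = P/D = 0.628083); state ← (V=0, rpm=0)
set_airspeed(71.85): V ← 71.85 m/s
set_airspeed(92.68): V ← 92.68 m/s
adjust_airspeed(+8.07): V ← 92.68 +8.07 = 100.75 m/s
throttle_to(8681): rpm ← 8681
throttle_to(7343): rpm ← 7343
final state: V = 100.75 m/s, rpm = 7343 → n = rpm/60 = 122.383333 rev/s
target J* = 0.1751; solve J* = V/(n·D) for n: n = V/(J*·D) = 100.75/(0.1751 × 3.162) = 181.968847 rev/s
rpm = 60·n = 10918.130816

rpm = 10918.13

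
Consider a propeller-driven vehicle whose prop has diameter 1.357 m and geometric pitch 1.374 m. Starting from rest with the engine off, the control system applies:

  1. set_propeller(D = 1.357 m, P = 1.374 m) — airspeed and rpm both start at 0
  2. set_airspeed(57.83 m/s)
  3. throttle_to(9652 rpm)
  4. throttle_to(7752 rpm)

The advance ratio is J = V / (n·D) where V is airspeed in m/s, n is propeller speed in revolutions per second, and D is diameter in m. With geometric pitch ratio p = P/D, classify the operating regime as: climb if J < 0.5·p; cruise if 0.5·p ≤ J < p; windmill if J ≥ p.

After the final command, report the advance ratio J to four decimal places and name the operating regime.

J = 0.3298, regime = climb

set_propeller: D = 1.357 m, P = 1.374 m (p = P/D = 1.012528); state ← (V=0, rpm=0)
set_airspeed(57.83): V ← 57.83 m/s
throttle_to(9652): rpm ← 9652
throttle_to(7752): rpm ← 7752
final state: V = 57.83 m/s, rpm = 7752 → n = rpm/60 = 129.200000 rev/s
J = V / (n·D) = 57.83 / (129.200000 × 1.357) = 0.329846
regime bands: climb J<0.5063 | cruise [0.5063, 1.0125) | windmill J≥1.0125
J = 0.3298 → climb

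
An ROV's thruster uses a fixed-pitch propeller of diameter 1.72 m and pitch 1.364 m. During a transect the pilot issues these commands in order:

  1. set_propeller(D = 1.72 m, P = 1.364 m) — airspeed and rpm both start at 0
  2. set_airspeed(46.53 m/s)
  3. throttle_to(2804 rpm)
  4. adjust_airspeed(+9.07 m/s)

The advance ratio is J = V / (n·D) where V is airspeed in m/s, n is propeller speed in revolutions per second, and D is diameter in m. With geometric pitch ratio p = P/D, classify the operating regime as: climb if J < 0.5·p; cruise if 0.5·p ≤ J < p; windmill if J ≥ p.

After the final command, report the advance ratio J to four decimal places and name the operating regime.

J = 0.6917, regime = cruise

set_propeller: D = 1.72 m, P = 1.364 m (p = P/D = 0.793023); state ← (V=0, rpm=0)
set_airspeed(46.53): V ← 46.53 m/s
throttle_to(2804): rpm ← 2804
adjust_airspeed(+9.07): V ← 46.53 +9.07 = 55.6 m/s
final state: V = 55.6 m/s, rpm = 2804 → n = rpm/60 = 46.733333 rev/s
J = V / (n·D) = 55.6 / (46.733333 × 1.72) = 0.691703
regime bands: climb J<0.3965 | cruise [0.3965, 0.7930) | windmill J≥0.7930
J = 0.6917 → cruise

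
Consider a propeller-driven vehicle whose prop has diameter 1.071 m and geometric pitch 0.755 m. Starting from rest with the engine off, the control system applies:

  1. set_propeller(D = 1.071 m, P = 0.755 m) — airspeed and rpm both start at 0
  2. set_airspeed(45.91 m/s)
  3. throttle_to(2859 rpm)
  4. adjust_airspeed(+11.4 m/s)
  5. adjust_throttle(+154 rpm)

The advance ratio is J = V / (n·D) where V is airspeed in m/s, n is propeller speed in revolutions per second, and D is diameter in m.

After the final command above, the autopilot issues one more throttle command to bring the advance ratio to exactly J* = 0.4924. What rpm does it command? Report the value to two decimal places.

rpm = 6520.40

set_propeller: D = 1.071 m, P = 0.755 m (p = P/D = 0.704949); state ← (V=0, rpm=0)
set_airspeed(45.91): V ← 45.91 m/s
throttle_to(2859): rpm ← 2859
adjust_airspeed(+11.4): V ← 45.91 +11.4 = 57.31 m/s
adjust_throttle(+154): rpm ← 2859 +154 = 3013
final state: V = 57.31 m/s, rpm = 3013 → n = rpm/60 = 50.216667 rev/s
target J* = 0.4924; solve J* = V/(n·D) for n: n = V/(J*·D) = 57.31/(0.4924 × 1.071) = 108.673310 rev/s
rpm = 60·n = 6520.398574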